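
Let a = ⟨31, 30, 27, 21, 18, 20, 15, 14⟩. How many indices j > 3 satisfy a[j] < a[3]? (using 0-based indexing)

4

The element at index 3 is 21.
Elements after it: 18, 20, 15, 14
Those smaller than 21: 18, 20, 15, 14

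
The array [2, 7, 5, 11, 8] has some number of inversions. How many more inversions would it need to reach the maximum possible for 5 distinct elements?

8

Maximum inversions for 5 distinct elements is C(5, 2) = 5·4/2 = 10.
Current inversions — for each element, count later smaller elements:
2: 0
7: 1
5: 0
11: 1
8: 0
Current total: 0 + 1 + 0 + 1 + 0 = 2
Shortfall: 10 − 2 = 8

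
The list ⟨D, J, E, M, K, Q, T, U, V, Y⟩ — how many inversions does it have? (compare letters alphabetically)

2

For each element, count later entries that are smaller:
D: 0
J: 1
E: 0
M: 1
K: 0
Q: 0
T: 0
U: 0
V: 0
Y: 0
Sum: 0 + 1 + 0 + 1 + 0 + 0 + 0 + 0 + 0 + 0 = 2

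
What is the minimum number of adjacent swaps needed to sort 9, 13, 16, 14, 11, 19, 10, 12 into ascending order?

13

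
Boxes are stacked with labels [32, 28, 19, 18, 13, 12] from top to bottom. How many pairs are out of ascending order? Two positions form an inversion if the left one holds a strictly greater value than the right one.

For each element, count later entries that are smaller:
32 → 28, 19, 18, 13, 12 → 5
28 → 19, 18, 13, 12 → 4
19 → 18, 13, 12 → 3
18 → 13, 12 → 2
13 → 12 → 1
12 → none → 0
Sum: 5 + 4 + 3 + 2 + 1 + 0 = 15

15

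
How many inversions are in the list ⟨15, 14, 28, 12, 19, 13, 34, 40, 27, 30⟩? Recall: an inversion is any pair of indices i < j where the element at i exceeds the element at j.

14

Count, for each position, how many later elements it exceeds:
15 → 14, 12, 13 → 3
14 → 12, 13 → 2
28 → 12, 19, 13, 27 → 4
12 → none → 0
19 → 13 → 1
13 → none → 0
34 → 27, 30 → 2
40 → 27, 30 → 2
27 → none → 0
30 → none → 0
Sum: 3 + 2 + 4 + 0 + 1 + 0 + 2 + 2 + 0 + 0 = 14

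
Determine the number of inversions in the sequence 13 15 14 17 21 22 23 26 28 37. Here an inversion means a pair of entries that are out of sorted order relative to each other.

1 inversion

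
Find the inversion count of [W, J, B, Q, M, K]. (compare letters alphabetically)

Listing every pair i<j with a[i]>a[j] (using 1-based positions):
(1,2): W > J
(1,3): W > B
(1,4): W > Q
(1,5): W > M
(1,6): W > K
(2,3): J > B
(4,5): Q > M
(4,6): Q > K
(5,6): M > K
That's 9 pairs.

Inversions: 9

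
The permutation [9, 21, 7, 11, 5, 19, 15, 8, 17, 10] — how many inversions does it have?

22

Count, for each position, how many later elements it exceeds:
9: 3
21: 8
7: 1
11: 3
5: 0
19: 4
15: 2
8: 0
17: 1
10: 0
Sum: 3 + 8 + 1 + 3 + 0 + 4 + 2 + 0 + 1 + 0 = 22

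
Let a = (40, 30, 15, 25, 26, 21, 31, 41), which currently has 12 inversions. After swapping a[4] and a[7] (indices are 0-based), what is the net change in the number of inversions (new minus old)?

Positions 4 and 7 hold 26 and 41; after swapping, the array is [40, 30, 15, 25, 41, 21, 31, 26].
Sweep left to right; for each value list the smaller values that follow it:
40 → 30, 15, 25, 21, 31, 26 → 6
30 → 15, 25, 21, 26 → 4
15 → none → 0
25 → 21 → 1
41 → 21, 31, 26 → 3
21 → none → 0
31 → 26 → 1
26 → none → 0
Sum: 6 + 4 + 0 + 1 + 3 + 0 + 1 + 0 = 15
Change: 15 − 12 = +3

+3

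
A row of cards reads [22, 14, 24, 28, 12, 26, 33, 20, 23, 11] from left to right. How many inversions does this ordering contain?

Out-of-order pairs: 24

Count, for each position, how many later elements it exceeds:
22: 4
14: 2
24: 4
28: 5
12: 1
26: 3
33: 3
20: 1
23: 1
11: 0
Sum: 4 + 2 + 4 + 5 + 1 + 3 + 3 + 1 + 1 + 0 = 24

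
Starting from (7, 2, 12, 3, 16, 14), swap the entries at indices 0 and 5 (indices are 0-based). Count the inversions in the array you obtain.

7

Positions 0 and 5 hold 7 and 14; after swapping, the array is [14, 2, 12, 3, 16, 7].
Element-by-element contributions:
14 → 2, 12, 3, 7 → 4
2 → none → 0
12 → 3, 7 → 2
3 → none → 0
16 → 7 → 1
7 → none → 0
Sum: 4 + 0 + 2 + 0 + 1 + 0 = 7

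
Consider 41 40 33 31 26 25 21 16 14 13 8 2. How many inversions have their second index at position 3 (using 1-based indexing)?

The element at index 3 is 33.
Elements before it: 41, 40
Those larger than 33: 41, 40

2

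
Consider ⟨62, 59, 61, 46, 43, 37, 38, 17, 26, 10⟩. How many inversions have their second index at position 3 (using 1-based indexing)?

The element at index 3 is 61.
Elements before it: 62, 59
Those larger than 61: 62

1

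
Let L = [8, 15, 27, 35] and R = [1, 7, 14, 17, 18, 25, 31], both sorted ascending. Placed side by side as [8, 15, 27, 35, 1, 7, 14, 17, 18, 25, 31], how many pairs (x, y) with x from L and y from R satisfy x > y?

18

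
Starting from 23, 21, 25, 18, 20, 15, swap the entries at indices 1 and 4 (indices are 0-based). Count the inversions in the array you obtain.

Positions 1 and 4 hold 21 and 20; after swapping, the array is [23, 20, 25, 18, 21, 15].
Element-by-element contributions:
23: 4
20: 2
25: 3
18: 1
21: 1
15: 0
Sum: 4 + 2 + 3 + 1 + 1 + 0 = 11

11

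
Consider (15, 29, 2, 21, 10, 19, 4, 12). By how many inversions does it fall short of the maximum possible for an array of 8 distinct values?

11 inversions short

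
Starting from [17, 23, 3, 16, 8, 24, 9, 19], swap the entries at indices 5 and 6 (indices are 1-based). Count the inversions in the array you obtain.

Positions 5 and 6 hold 8 and 24; after swapping, the array is [17, 23, 3, 16, 24, 8, 9, 19].
Count, for each position, how many later elements it exceeds:
17: 4
23: 5
3: 0
16: 2
24: 3
8: 0
9: 0
19: 0
Sum: 4 + 5 + 0 + 2 + 3 + 0 + 0 + 0 = 14

14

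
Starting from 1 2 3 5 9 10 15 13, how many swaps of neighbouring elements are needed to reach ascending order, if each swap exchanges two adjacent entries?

Minimum adjacent swaps = number of inversions (each swap of adjacent out-of-order elements removes one inversion and no swap can remove more).
Count inversions — for each element, later elements that are smaller:
1: none → 0
2: none → 0
3: none → 0
5: none → 0
9: none → 0
10: none → 0
15: 13 → 1
13: none → 0
Total inversions: 0 + 0 + 0 + 0 + 0 + 0 + 1 + 0 = 1

Adjacent swaps: 1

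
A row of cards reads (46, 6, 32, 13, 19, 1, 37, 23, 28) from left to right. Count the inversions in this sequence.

Inversions: 18

Sweep left to right; for each value list the smaller values that follow it:
46 → 6, 32, 13, 19, 1, 37, 23, 28 → 8
6 → 1 → 1
32 → 13, 19, 1, 23, 28 → 5
13 → 1 → 1
19 → 1 → 1
1 → none → 0
37 → 23, 28 → 2
23 → none → 0
28 → none → 0
Sum: 8 + 1 + 5 + 1 + 1 + 0 + 2 + 0 + 0 = 18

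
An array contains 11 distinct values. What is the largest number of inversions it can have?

55

A reversed (strictly descending) arrangement makes every pair an inversion, giving C(11, 2) inversions.
C(11, 2) = 11·10/2 = 55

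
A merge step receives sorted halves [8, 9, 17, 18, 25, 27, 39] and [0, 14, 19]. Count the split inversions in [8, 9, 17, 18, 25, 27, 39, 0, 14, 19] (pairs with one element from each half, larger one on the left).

15 cross-inversions

For each element r of the right run, count left-run elements greater than r:
r = 0: 8, 9, 17, 18, 25, 27, 39 → 7
r = 14: 17, 18, 25, 27, 39 → 5
r = 19: 25, 27, 39 → 3
Cross-inversions: 7 + 5 + 3 = 15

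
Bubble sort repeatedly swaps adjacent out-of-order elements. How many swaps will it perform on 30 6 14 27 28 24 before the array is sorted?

The minimum number of adjacent swaps to sort an array equals its inversion count, since every such swap removes exactly one inversion.
Count inversions — for each element, later elements that are smaller:
30: 6, 14, 27, 28, 24 → 5
6: none → 0
14: none → 0
27: 24 → 1
28: 24 → 1
24: none → 0
Total inversions: 5 + 0 + 0 + 1 + 1 + 0 = 7

7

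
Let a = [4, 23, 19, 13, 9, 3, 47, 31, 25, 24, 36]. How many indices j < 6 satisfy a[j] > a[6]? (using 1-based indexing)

5 such elements

The element at index 6 is 3.
Elements before it: 4, 23, 19, 13, 9
Those larger than 3: 4, 23, 19, 13, 9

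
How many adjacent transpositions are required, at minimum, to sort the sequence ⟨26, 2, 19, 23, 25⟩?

4

Each adjacent swap fixes exactly one inversion, so the minimum swap count equals the number of inversions.
Count inversions — for each element, later elements that are smaller:
26: 2, 19, 23, 25 → 4
2: none → 0
19: none → 0
23: none → 0
25: none → 0
Total inversions: 4 + 0 + 0 + 0 + 0 = 4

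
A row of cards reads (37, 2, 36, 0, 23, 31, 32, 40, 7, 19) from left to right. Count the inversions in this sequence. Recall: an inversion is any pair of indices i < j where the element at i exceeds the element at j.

Element-by-element contributions:
37: 8
2: 1
36: 6
0: 0
23: 2
31: 2
32: 2
40: 2
7: 0
19: 0
Sum: 8 + 1 + 6 + 0 + 2 + 2 + 2 + 2 + 0 + 0 = 23

23 inversions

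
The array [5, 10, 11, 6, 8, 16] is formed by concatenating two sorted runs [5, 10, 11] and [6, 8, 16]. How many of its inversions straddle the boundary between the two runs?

4 cross-inversions

Count, for every r in R, how many entries of L exceed r:
r = 6: 10, 11 → 2
r = 8: 10, 11 → 2
r = 16: none → 0
Cross-inversions: 2 + 2 + 0 = 4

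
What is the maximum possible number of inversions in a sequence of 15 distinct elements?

The maximum occurs when the array is in strictly decreasing order: every one of the C(15, 2) pairs is inverted.
C(15, 2) = 15·14/2 = 105

105 inversions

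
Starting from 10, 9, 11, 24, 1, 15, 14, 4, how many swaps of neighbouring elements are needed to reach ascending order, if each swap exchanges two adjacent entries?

Each adjacent swap fixes exactly one inversion, so the minimum swap count equals the number of inversions.
Count inversions — for each element, later elements that are smaller:
10: 9, 1, 4 → 3
9: 1, 4 → 2
11: 1, 4 → 2
24: 1, 15, 14, 4 → 4
1: none → 0
15: 14, 4 → 2
14: 4 → 1
4: none → 0
Total inversions: 3 + 2 + 2 + 4 + 0 + 2 + 1 + 0 = 14

14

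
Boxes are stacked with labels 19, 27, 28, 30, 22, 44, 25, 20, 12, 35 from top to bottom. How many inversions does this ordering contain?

There are 22 inversions.

Element-by-element contributions:
19 → 12 → 1
27 → 22, 25, 20, 12 → 4
28 → 22, 25, 20, 12 → 4
30 → 22, 25, 20, 12 → 4
22 → 20, 12 → 2
44 → 25, 20, 12, 35 → 4
25 → 20, 12 → 2
20 → 12 → 1
12 → none → 0
35 → none → 0
Sum: 1 + 4 + 4 + 4 + 2 + 4 + 2 + 1 + 0 + 0 = 22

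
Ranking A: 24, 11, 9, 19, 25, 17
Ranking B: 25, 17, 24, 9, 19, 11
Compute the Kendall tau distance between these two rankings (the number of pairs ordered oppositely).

Assign each item its position (1..6) in the first ordering, then rewrite the second ordering as that position sequence:
positions: 24→1, 11→2, 9→3, 19→4, 25→5, 17→6
second ordering as positions: [5, 6, 1, 3, 4, 2]
Discordant pairs = inversions in this position sequence.
5: 1, 3, 4, 2 → 4
6: 1, 3, 4, 2 → 4
1: 0
3: 2 → 1
4: 2 → 1
2: 0
Total: 4 + 4 + 0 + 1 + 1 + 0 = 10

10 discordant pairs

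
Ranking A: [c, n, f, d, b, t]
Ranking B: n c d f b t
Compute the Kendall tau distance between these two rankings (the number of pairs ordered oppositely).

Assign each item its position (1..6) in the first ordering, then rewrite the second ordering as that position sequence:
positions: c→1, n→2, f→3, d→4, b→5, t→6
second ordering as positions: [2, 1, 4, 3, 5, 6]
Discordant pairs = inversions in this position sequence.
2: 1 → 1
1: 0
4: 3 → 1
3: 0
5: 0
6: 0
Total: 1 + 0 + 1 + 0 + 0 + 0 = 2

2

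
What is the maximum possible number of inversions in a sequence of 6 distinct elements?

The maximum occurs when the array is in strictly decreasing order: every one of the C(6, 2) pairs is inverted.
C(6, 2) = 6·5/2 = 15

There are 15 inversions.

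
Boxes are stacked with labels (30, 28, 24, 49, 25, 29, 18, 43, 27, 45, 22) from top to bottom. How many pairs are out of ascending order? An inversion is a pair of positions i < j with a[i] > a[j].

There are 30 out-of-order pairs.

Element-by-element contributions:
30: 7
28: 5
24: 2
49: 7
25: 2
29: 3
18: 0
43: 2
27: 1
45: 1
22: 0
Sum: 7 + 5 + 2 + 7 + 2 + 3 + 0 + 2 + 1 + 1 + 0 = 30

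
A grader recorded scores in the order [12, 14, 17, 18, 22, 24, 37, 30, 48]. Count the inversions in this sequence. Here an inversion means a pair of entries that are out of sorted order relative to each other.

For each element, count later entries that are smaller:
12 → none → 0
14 → none → 0
17 → none → 0
18 → none → 0
22 → none → 0
24 → none → 0
37 → 30 → 1
30 → none → 0
48 → none → 0
Sum: 0 + 0 + 0 + 0 + 0 + 0 + 1 + 0 + 0 = 1

1 out-of-order pair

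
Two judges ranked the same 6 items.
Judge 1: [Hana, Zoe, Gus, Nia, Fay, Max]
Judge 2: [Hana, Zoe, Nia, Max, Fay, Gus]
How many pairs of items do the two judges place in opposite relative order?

Assign each item its position (1..6) in the first ordering, then rewrite the second ordering as that position sequence:
positions: Hana→1, Zoe→2, Gus→3, Nia→4, Fay→5, Max→6
second ordering as positions: [1, 2, 4, 6, 5, 3]
Discordant pairs = inversions in this position sequence.
1: 0
2: 0
4: 3 → 1
6: 5, 3 → 2
5: 3 → 1
3: 0
Total: 0 + 0 + 1 + 2 + 1 + 0 = 4

4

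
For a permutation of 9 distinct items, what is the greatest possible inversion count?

36

A reversed (strictly descending) arrangement makes every pair an inversion, giving C(9, 2) inversions.
C(9, 2) = 9·8/2 = 36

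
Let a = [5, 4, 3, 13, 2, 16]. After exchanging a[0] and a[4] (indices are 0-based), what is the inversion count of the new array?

2 inversions

Positions 0 and 4 hold 5 and 2; after swapping, the array is [2, 4, 3, 13, 5, 16].
Element-by-element contributions:
2 → none → 0
4 → 3 → 1
3 → none → 0
13 → 5 → 1
5 → none → 0
16 → none → 0
Sum: 0 + 1 + 0 + 1 + 0 + 0 = 2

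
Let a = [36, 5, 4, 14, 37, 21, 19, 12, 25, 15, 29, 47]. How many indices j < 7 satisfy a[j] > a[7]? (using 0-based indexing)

The element at index 7 is 12.
Elements before it: 36, 5, 4, 14, 37, 21, 19
Those larger than 12: 36, 14, 37, 21, 19

5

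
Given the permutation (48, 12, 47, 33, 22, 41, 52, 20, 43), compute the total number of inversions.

Inversions: 18

Count, for each position, how many later elements it exceeds:
48 → 12, 47, 33, 22, 41, 20, 43 → 7
12 → none → 0
47 → 33, 22, 41, 20, 43 → 5
33 → 22, 20 → 2
22 → 20 → 1
41 → 20 → 1
52 → 20, 43 → 2
20 → none → 0
43 → none → 0
Sum: 7 + 0 + 5 + 2 + 1 + 1 + 2 + 0 + 0 = 18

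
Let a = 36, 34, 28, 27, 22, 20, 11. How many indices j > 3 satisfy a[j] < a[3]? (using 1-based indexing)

4

The element at index 3 is 28.
Elements after it: 27, 22, 20, 11
Those smaller than 28: 27, 22, 20, 11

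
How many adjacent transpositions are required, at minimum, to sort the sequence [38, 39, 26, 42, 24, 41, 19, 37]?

Minimum adjacent swaps = number of inversions (each swap of adjacent out-of-order elements removes one inversion and no swap can remove more).
Count inversions — for each element, later elements that are smaller:
38: 26, 24, 19, 37 → 4
39: 26, 24, 19, 37 → 4
26: 24, 19 → 2
42: 24, 41, 19, 37 → 4
24: 19 → 1
41: 19, 37 → 2
19: none → 0
37: none → 0
Total inversions: 4 + 4 + 2 + 4 + 1 + 2 + 0 + 0 = 17

17 swaps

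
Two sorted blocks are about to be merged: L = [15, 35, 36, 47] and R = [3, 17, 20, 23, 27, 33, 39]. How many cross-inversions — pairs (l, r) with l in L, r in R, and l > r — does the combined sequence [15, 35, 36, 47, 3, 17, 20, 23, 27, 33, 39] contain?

20 split inversions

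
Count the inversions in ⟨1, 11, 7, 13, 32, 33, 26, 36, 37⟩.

3

Element-by-element contributions:
1: 0
11: 1
7: 0
13: 0
32: 1
33: 1
26: 0
36: 0
37: 0
Sum: 0 + 1 + 0 + 0 + 1 + 1 + 0 + 0 + 0 = 3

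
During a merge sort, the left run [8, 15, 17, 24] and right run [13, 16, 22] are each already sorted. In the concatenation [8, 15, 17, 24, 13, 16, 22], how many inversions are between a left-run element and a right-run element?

For each element r of the right run, count left-run elements greater than r:
r = 13: 15, 17, 24 → 3
r = 16: 17, 24 → 2
r = 22: 24 → 1
Cross-inversions: 3 + 2 + 1 = 6

Split inversions: 6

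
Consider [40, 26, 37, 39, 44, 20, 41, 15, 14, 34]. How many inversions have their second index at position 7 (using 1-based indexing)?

1 such element

The element at index 7 is 41.
Elements before it: 40, 26, 37, 39, 44, 20
Those larger than 41: 44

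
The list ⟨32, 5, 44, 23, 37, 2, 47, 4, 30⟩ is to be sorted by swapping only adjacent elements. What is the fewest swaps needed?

There are 19 swaps.

Each adjacent swap fixes exactly one inversion, so the minimum swap count equals the number of inversions.
Count inversions — for each element, later elements that are smaller:
32: 5, 23, 2, 4, 30 → 5
5: 2, 4 → 2
44: 23, 37, 2, 4, 30 → 5
23: 2, 4 → 2
37: 2, 4, 30 → 3
2: none → 0
47: 4, 30 → 2
4: none → 0
30: none → 0
Total inversions: 5 + 2 + 5 + 2 + 3 + 0 + 2 + 0 + 0 = 19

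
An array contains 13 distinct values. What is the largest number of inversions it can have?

Inversions: 78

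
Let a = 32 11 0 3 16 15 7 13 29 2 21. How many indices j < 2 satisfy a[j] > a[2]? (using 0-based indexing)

2

The element at index 2 is 0.
Elements before it: 32, 11
Those larger than 0: 32, 11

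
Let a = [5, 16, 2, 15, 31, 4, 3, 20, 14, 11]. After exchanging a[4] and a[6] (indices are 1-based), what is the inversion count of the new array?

21 inversions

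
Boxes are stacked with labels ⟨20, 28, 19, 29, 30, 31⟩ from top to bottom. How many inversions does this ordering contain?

2 inversions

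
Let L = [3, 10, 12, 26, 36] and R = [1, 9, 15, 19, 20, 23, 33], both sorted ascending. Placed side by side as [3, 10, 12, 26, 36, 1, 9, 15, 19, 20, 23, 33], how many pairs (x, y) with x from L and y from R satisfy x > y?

For each element r of the right run, count left-run elements greater than r:
r = 1: 3, 10, 12, 26, 36 → 5
r = 9: 10, 12, 26, 36 → 4
r = 15: 26, 36 → 2
r = 19: 26, 36 → 2
r = 20: 26, 36 → 2
r = 23: 26, 36 → 2
r = 33: 36 → 1
Cross-inversions: 5 + 4 + 2 + 2 + 2 + 2 + 1 = 18

18 cross-inversions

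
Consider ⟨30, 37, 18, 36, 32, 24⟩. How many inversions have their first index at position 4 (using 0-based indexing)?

The element at index 4 is 32.
Elements after it: 24
Those smaller than 32: 24

1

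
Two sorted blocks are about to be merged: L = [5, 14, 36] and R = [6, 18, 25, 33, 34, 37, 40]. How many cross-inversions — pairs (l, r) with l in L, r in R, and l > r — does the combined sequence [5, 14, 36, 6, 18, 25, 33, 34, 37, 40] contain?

6 split inversions

Take each right-half value and tally the left-half values above it:
r = 6: 14, 36 → 2
r = 18: 36 → 1
r = 25: 36 → 1
r = 33: 36 → 1
r = 34: 36 → 1
r = 37: none → 0
r = 40: none → 0
Cross-inversions: 2 + 1 + 1 + 1 + 1 + 0 + 0 = 6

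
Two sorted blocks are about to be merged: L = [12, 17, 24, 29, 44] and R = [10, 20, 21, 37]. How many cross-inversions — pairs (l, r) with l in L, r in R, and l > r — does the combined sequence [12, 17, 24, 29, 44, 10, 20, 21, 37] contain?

For each element r of the right run, count left-run elements greater than r:
r = 10: 12, 17, 24, 29, 44 → 5
r = 20: 24, 29, 44 → 3
r = 21: 24, 29, 44 → 3
r = 37: 44 → 1
Cross-inversions: 5 + 3 + 3 + 1 = 12

There are 12 cross-inversions.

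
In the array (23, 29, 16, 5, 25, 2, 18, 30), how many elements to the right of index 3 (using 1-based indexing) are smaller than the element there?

2 such elements

The element at index 3 is 16.
Elements after it: 5, 25, 2, 18, 30
Those smaller than 16: 5, 2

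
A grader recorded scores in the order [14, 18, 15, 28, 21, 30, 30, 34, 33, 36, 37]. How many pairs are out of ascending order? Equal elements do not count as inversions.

Inversions: 3

For each element, count later entries that are smaller:
14: 0
18: 1
15: 0
28: 1
21: 0
30: 0
30: 0
34: 1
33: 0
36: 0
37: 0
Sum: 0 + 1 + 0 + 1 + 0 + 0 + 0 + 1 + 0 + 0 + 0 = 3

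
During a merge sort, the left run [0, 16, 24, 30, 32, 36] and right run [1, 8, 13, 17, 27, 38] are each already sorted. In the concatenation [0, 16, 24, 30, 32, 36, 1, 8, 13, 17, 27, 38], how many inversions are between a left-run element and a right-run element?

Cross-inversions: 22

For each element r of the right run, count left-run elements greater than r:
r = 1: 16, 24, 30, 32, 36 → 5
r = 8: 16, 24, 30, 32, 36 → 5
r = 13: 16, 24, 30, 32, 36 → 5
r = 17: 24, 30, 32, 36 → 4
r = 27: 30, 32, 36 → 3
r = 38: none → 0
Cross-inversions: 5 + 5 + 5 + 4 + 3 + 0 = 22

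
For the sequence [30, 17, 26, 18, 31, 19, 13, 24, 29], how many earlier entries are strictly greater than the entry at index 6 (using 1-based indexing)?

The element at index 6 is 19.
Elements before it: 30, 17, 26, 18, 31
Those larger than 19: 30, 26, 31

3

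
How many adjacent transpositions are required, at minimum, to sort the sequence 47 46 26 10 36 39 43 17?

18 swaps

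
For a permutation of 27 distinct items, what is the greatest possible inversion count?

A reversed (strictly descending) arrangement makes every pair an inversion, giving C(27, 2) inversions.
C(27, 2) = 27·26/2 = 351

351 inversions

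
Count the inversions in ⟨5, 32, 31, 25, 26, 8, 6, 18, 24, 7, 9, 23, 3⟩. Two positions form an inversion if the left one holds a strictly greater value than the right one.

There are 52 out-of-order pairs.

Element-by-element contributions:
5 → 3 → 1
32 → 31, 25, 26, 8, 6, 18, 24, 7, 9, 23, 3 → 11
31 → 25, 26, 8, 6, 18, 24, 7, 9, 23, 3 → 10
25 → 8, 6, 18, 24, 7, 9, 23, 3 → 8
26 → 8, 6, 18, 24, 7, 9, 23, 3 → 8
8 → 6, 7, 3 → 3
6 → 3 → 1
18 → 7, 9, 3 → 3
24 → 7, 9, 23, 3 → 4
7 → 3 → 1
9 → 3 → 1
23 → 3 → 1
3 → none → 0
Sum: 1 + 11 + 10 + 8 + 8 + 3 + 1 + 3 + 4 + 1 + 1 + 1 + 0 = 52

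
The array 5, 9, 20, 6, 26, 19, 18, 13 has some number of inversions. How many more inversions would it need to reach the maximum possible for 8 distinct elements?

Maximum inversions for 8 distinct elements is C(8, 2) = 8·7/2 = 28.
Current inversions — for each element, count later smaller elements:
5: 0
9: 1
20: 4
6: 0
26: 3
19: 2
18: 1
13: 0
Current total: 0 + 1 + 4 + 0 + 3 + 2 + 1 + 0 = 11
Shortfall: 28 − 11 = 17

17 inversions short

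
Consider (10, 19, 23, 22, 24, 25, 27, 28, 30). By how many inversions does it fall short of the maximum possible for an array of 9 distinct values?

Maximum inversions for 9 distinct elements is C(9, 2) = 9·8/2 = 36.
Current inversions — for each element, count later smaller elements:
10: 0
19: 0
23: 1
22: 0
24: 0
25: 0
27: 0
28: 0
30: 0
Current total: 0 + 0 + 1 + 0 + 0 + 0 + 0 + 0 + 0 = 1
Shortfall: 36 − 1 = 35

35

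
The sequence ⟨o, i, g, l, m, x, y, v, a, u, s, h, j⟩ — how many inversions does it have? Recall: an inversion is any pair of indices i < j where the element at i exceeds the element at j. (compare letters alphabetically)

39

Count, for each position, how many later elements it exceeds:
o → i, g, l, m, a, h, j → 7
i → g, a, h → 3
g → a → 1
l → a, h, j → 3
m → a, h, j → 3
x → v, a, u, s, h, j → 6
y → v, a, u, s, h, j → 6
v → a, u, s, h, j → 5
a → none → 0
u → s, h, j → 3
s → h, j → 2
h → none → 0
j → none → 0
Sum: 7 + 3 + 1 + 3 + 3 + 6 + 6 + 5 + 0 + 3 + 2 + 0 + 0 = 39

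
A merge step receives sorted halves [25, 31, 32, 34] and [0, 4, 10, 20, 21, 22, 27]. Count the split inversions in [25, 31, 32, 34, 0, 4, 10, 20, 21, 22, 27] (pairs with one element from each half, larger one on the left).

27 split inversions

Take each right-half value and tally the left-half values above it:
r = 0: 25, 31, 32, 34 → 4
r = 4: 25, 31, 32, 34 → 4
r = 10: 25, 31, 32, 34 → 4
r = 20: 25, 31, 32, 34 → 4
r = 21: 25, 31, 32, 34 → 4
r = 22: 25, 31, 32, 34 → 4
r = 27: 31, 32, 34 → 3
Cross-inversions: 4 + 4 + 4 + 4 + 4 + 4 + 3 = 27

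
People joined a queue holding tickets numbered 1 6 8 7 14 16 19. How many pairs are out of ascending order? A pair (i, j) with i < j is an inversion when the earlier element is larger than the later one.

1

Listing every pair i<j with a[i]>a[j] (using 0-based positions):
(2,3): 8 > 7
That's 1 pair.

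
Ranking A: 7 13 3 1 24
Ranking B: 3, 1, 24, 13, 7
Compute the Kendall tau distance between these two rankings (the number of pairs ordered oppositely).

Assign each item its position (1..5) in the first ordering, then rewrite the second ordering as that position sequence:
positions: 7→1, 13→2, 3→3, 1→4, 24→5
second ordering as positions: [3, 4, 5, 2, 1]
Discordant pairs = inversions in this position sequence.
3: 2, 1 → 2
4: 2, 1 → 2
5: 2, 1 → 2
2: 1 → 1
1: 0
Total: 2 + 2 + 2 + 1 + 0 = 7

7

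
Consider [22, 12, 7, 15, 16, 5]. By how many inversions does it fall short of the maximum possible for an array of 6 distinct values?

5 inversions short

Maximum inversions for 6 distinct elements is C(6, 2) = 6·5/2 = 15.
Current inversions — for each element, count later smaller elements:
22: 5
12: 2
7: 1
15: 1
16: 1
5: 0
Current total: 5 + 2 + 1 + 1 + 1 + 0 = 10
Shortfall: 15 − 10 = 5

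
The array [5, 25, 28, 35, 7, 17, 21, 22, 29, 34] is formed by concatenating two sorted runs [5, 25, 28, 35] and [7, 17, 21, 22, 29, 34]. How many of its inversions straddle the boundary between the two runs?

14 split inversions

Count, for every r in R, how many entries of L exceed r:
r = 7: 25, 28, 35 → 3
r = 17: 25, 28, 35 → 3
r = 21: 25, 28, 35 → 3
r = 22: 25, 28, 35 → 3
r = 29: 35 → 1
r = 34: 35 → 1
Cross-inversions: 3 + 3 + 3 + 3 + 1 + 1 = 14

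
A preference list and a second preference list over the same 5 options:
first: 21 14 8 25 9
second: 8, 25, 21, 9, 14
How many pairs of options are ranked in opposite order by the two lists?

Assign each item its position (1..5) in the first ordering, then rewrite the second ordering as that position sequence:
positions: 21→1, 14→2, 8→3, 25→4, 9→5
second ordering as positions: [3, 4, 1, 5, 2]
Discordant pairs = inversions in this position sequence.
3: 1, 2 → 2
4: 1, 2 → 2
1: 0
5: 2 → 1
2: 0
Total: 2 + 2 + 0 + 1 + 0 = 5

5 pairs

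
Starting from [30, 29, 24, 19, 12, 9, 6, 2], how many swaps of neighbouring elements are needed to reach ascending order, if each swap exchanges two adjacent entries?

Each adjacent swap fixes exactly one inversion, so the minimum swap count equals the number of inversions.
Count inversions — for each element, later elements that are smaller:
30: 29, 24, 19, 12, 9, 6, 2 → 7
29: 24, 19, 12, 9, 6, 2 → 6
24: 19, 12, 9, 6, 2 → 5
19: 12, 9, 6, 2 → 4
12: 9, 6, 2 → 3
9: 6, 2 → 2
6: 2 → 1
2: none → 0
Total inversions: 7 + 6 + 5 + 4 + 3 + 2 + 1 + 0 = 28

28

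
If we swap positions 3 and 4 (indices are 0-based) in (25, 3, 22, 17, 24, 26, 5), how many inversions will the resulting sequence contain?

11

Positions 3 and 4 hold 17 and 24; after swapping, the array is [25, 3, 22, 24, 17, 26, 5].
For each element, count later entries that are smaller:
25 → 3, 22, 24, 17, 5 → 5
3 → none → 0
22 → 17, 5 → 2
24 → 17, 5 → 2
17 → 5 → 1
26 → 5 → 1
5 → none → 0
Sum: 5 + 0 + 2 + 2 + 1 + 1 + 0 = 11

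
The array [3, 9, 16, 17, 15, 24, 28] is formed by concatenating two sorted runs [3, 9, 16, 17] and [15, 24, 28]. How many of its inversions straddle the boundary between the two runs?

2

Count, for every r in R, how many entries of L exceed r:
r = 15: 16, 17 → 2
r = 24: none → 0
r = 28: none → 0
Cross-inversions: 2 + 0 + 0 = 2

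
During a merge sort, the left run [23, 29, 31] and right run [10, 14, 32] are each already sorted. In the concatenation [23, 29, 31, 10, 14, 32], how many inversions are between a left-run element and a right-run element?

Take each right-half value and tally the left-half values above it:
r = 10: 23, 29, 31 → 3
r = 14: 23, 29, 31 → 3
r = 32: none → 0
Cross-inversions: 3 + 3 + 0 = 6

6 split inversions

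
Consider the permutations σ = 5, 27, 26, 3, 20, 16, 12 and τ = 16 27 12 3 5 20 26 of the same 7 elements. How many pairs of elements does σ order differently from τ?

13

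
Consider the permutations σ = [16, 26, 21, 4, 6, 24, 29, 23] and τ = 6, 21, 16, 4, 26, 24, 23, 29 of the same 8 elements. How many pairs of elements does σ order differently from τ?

8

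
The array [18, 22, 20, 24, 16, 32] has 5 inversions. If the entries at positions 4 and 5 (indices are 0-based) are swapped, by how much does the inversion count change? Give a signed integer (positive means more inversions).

+1

Positions 4 and 5 hold 16 and 32; after swapping, the array is [18, 22, 20, 24, 32, 16].
Count, for each position, how many later elements it exceeds:
18 → 16 → 1
22 → 20, 16 → 2
20 → 16 → 1
24 → 16 → 1
32 → 16 → 1
16 → none → 0
Sum: 1 + 2 + 1 + 1 + 1 + 0 = 6
Change: 6 − 5 = +1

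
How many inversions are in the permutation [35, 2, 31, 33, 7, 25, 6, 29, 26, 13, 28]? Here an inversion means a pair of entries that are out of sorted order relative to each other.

Sweep left to right; for each value list the smaller values that follow it:
35: 10
2: 0
31: 7
33: 7
7: 1
25: 2
6: 0
29: 3
26: 1
13: 0
28: 0
Sum: 10 + 0 + 7 + 7 + 1 + 2 + 0 + 3 + 1 + 0 + 0 = 31

31 inversions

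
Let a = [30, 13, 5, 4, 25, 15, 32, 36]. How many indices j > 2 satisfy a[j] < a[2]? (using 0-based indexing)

1 such element

The element at index 2 is 5.
Elements after it: 4, 25, 15, 32, 36
Those smaller than 5: 4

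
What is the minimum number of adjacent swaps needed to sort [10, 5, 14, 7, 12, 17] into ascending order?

4

Minimum adjacent swaps = number of inversions (each swap of adjacent out-of-order elements removes one inversion and no swap can remove more).
Count inversions — for each element, later elements that are smaller:
10: 5, 7 → 2
5: none → 0
14: 7, 12 → 2
7: none → 0
12: none → 0
17: none → 0
Total inversions: 2 + 0 + 2 + 0 + 0 + 0 = 4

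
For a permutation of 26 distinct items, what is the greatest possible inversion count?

A reversed (strictly descending) arrangement makes every pair an inversion, giving C(26, 2) inversions.
C(26, 2) = 26·25/2 = 325

Inversions: 325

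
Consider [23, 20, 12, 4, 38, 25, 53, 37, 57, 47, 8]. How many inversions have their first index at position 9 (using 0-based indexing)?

1

The element at index 9 is 47.
Elements after it: 8
Those smaller than 47: 8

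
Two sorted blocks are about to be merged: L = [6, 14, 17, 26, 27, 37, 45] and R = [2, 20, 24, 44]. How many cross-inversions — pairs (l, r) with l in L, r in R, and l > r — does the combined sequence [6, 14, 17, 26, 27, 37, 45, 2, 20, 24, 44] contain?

16

For each element r of the right run, count left-run elements greater than r:
r = 2: 6, 14, 17, 26, 27, 37, 45 → 7
r = 20: 26, 27, 37, 45 → 4
r = 24: 26, 27, 37, 45 → 4
r = 44: 45 → 1
Cross-inversions: 7 + 4 + 4 + 1 = 16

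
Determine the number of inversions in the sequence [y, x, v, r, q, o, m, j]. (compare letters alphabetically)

Sweep left to right; for each value list the smaller values that follow it:
y → x, v, r, q, o, m, j → 7
x → v, r, q, o, m, j → 6
v → r, q, o, m, j → 5
r → q, o, m, j → 4
q → o, m, j → 3
o → m, j → 2
m → j → 1
j → none → 0
Sum: 7 + 6 + 5 + 4 + 3 + 2 + 1 + 0 = 28

28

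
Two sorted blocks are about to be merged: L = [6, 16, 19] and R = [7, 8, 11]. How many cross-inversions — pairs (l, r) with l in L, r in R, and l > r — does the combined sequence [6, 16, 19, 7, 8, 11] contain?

6

Count, for every r in R, how many entries of L exceed r:
r = 7: 16, 19 → 2
r = 8: 16, 19 → 2
r = 11: 16, 19 → 2
Cross-inversions: 2 + 2 + 2 = 6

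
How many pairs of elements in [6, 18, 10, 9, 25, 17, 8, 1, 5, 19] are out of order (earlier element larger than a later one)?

25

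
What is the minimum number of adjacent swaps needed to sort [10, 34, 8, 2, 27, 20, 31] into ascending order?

9 swaps

Minimum adjacent swaps = number of inversions (each swap of adjacent out-of-order elements removes one inversion and no swap can remove more).
Count inversions — for each element, later elements that are smaller:
10: 8, 2 → 2
34: 8, 2, 27, 20, 31 → 5
8: 2 → 1
2: none → 0
27: 20 → 1
20: none → 0
31: none → 0
Total inversions: 2 + 5 + 1 + 0 + 1 + 0 + 0 = 9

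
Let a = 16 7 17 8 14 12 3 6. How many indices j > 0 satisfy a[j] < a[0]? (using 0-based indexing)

6

The element at index 0 is 16.
Elements after it: 7, 17, 8, 14, 12, 3, 6
Those smaller than 16: 7, 8, 14, 12, 3, 6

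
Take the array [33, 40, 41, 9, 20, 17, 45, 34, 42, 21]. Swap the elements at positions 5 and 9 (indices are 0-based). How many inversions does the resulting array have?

21 inversions

Positions 5 and 9 hold 17 and 21; after swapping, the array is [33, 40, 41, 9, 20, 21, 45, 34, 42, 17].
Sweep left to right; for each value list the smaller values that follow it:
33: 4
40: 5
41: 5
9: 0
20: 1
21: 1
45: 3
34: 1
42: 1
17: 0
Sum: 4 + 5 + 5 + 0 + 1 + 1 + 3 + 1 + 1 + 0 = 21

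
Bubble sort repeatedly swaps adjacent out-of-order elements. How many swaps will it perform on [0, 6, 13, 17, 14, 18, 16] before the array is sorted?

The minimum number of adjacent swaps to sort an array equals its inversion count, since every such swap removes exactly one inversion.
Count inversions — for each element, later elements that are smaller:
0: none → 0
6: none → 0
13: none → 0
17: 14, 16 → 2
14: none → 0
18: 16 → 1
16: none → 0
Total inversions: 0 + 0 + 0 + 2 + 0 + 1 + 0 = 3

Adjacent swaps: 3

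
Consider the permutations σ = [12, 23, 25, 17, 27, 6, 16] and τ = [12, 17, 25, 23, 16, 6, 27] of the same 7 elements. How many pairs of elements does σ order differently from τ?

Assign each item its position (1..7) in the first ordering, then rewrite the second ordering as that position sequence:
positions: 12→1, 23→2, 25→3, 17→4, 27→5, 6→6, 16→7
second ordering as positions: [1, 4, 3, 2, 7, 6, 5]
Discordant pairs = inversions in this position sequence.
1: 0
4: 3, 2 → 2
3: 2 → 1
2: 0
7: 6, 5 → 2
6: 5 → 1
5: 0
Total: 0 + 2 + 1 + 0 + 2 + 1 + 0 = 6

There are 6 discordant pairs.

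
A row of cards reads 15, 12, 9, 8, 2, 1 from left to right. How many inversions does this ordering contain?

15 inversions

Count, for each position, how many later elements it exceeds:
15: 5
12: 4
9: 3
8: 2
2: 1
1: 0
Sum: 5 + 4 + 3 + 2 + 1 + 0 = 15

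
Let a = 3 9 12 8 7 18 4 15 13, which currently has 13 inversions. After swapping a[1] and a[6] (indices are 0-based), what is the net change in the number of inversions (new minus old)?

-5

Positions 1 and 6 hold 9 and 4; after swapping, the array is [3, 4, 12, 8, 7, 18, 9, 15, 13].
Element-by-element contributions:
3 → none → 0
4 → none → 0
12 → 8, 7, 9 → 3
8 → 7 → 1
7 → none → 0
18 → 9, 15, 13 → 3
9 → none → 0
15 → 13 → 1
13 → none → 0
Sum: 0 + 0 + 3 + 1 + 0 + 3 + 0 + 1 + 0 = 8
Change: 8 − 13 = -5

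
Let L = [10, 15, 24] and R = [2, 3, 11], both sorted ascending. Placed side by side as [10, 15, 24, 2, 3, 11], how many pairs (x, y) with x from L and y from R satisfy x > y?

Take each right-half value and tally the left-half values above it:
r = 2: 10, 15, 24 → 3
r = 3: 10, 15, 24 → 3
r = 11: 15, 24 → 2
Cross-inversions: 3 + 3 + 2 = 8

8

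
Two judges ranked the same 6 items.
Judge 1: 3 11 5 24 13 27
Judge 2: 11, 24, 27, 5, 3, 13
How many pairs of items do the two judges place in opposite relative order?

7 discordant pairs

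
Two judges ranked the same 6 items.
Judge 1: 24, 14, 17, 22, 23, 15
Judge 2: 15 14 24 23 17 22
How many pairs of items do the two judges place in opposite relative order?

Assign each item its position (1..6) in the first ordering, then rewrite the second ordering as that position sequence:
positions: 24→1, 14→2, 17→3, 22→4, 23→5, 15→6
second ordering as positions: [6, 2, 1, 5, 3, 4]
Discordant pairs = inversions in this position sequence.
6: 2, 1, 5, 3, 4 → 5
2: 1 → 1
1: 0
5: 3, 4 → 2
3: 0
4: 0
Total: 5 + 1 + 0 + 2 + 0 + 0 = 8

8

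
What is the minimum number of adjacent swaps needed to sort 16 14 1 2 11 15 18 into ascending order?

8

Minimum adjacent swaps = number of inversions (each swap of adjacent out-of-order elements removes one inversion and no swap can remove more).
Count inversions — for each element, later elements that are smaller:
16: 14, 1, 2, 11, 15 → 5
14: 1, 2, 11 → 3
1: none → 0
2: none → 0
11: none → 0
15: none → 0
18: none → 0
Total inversions: 5 + 3 + 0 + 0 + 0 + 0 + 0 = 8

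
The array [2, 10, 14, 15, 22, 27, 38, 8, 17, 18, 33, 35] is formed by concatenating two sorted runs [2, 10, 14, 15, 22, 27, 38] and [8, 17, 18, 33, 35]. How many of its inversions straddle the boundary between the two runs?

Take each right-half value and tally the left-half values above it:
r = 8: 10, 14, 15, 22, 27, 38 → 6
r = 17: 22, 27, 38 → 3
r = 18: 22, 27, 38 → 3
r = 33: 38 → 1
r = 35: 38 → 1
Cross-inversions: 6 + 3 + 3 + 1 + 1 = 14

14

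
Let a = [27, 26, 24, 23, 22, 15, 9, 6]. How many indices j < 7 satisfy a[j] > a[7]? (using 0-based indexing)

The element at index 7 is 6.
Elements before it: 27, 26, 24, 23, 22, 15, 9
Those larger than 6: 27, 26, 24, 23, 22, 15, 9

7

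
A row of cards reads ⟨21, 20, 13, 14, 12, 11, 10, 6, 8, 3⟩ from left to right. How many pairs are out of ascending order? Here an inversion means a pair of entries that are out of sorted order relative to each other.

Sweep left to right; for each value list the smaller values that follow it:
21: 9
20: 8
13: 6
14: 6
12: 5
11: 4
10: 3
6: 1
8: 1
3: 0
Sum: 9 + 8 + 6 + 6 + 5 + 4 + 3 + 1 + 1 + 0 = 43

43 inversions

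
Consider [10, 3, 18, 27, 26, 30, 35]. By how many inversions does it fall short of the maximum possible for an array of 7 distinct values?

Maximum inversions for 7 distinct elements is C(7, 2) = 7·6/2 = 21.
Current inversions — for each element, count later smaller elements:
10: 1
3: 0
18: 0
27: 1
26: 0
30: 0
35: 0
Current total: 1 + 0 + 0 + 1 + 0 + 0 + 0 = 2
Shortfall: 21 − 2 = 19

19 inversions short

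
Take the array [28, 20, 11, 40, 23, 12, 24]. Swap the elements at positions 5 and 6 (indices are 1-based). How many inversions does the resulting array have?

10

Positions 5 and 6 hold 23 and 12; after swapping, the array is [28, 20, 11, 40, 12, 23, 24].
Count, for each position, how many later elements it exceeds:
28: 5
20: 2
11: 0
40: 3
12: 0
23: 0
24: 0
Sum: 5 + 2 + 0 + 3 + 0 + 0 + 0 = 10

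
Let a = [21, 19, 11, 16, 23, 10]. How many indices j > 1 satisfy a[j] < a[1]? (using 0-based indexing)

The element at index 1 is 19.
Elements after it: 11, 16, 23, 10
Those smaller than 19: 11, 16, 10

3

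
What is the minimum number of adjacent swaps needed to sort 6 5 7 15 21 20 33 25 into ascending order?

3

Minimum adjacent swaps = number of inversions (each swap of adjacent out-of-order elements removes one inversion and no swap can remove more).
Count inversions — for each element, later elements that are smaller:
6: 5 → 1
5: none → 0
7: none → 0
15: none → 0
21: 20 → 1
20: none → 0
33: 25 → 1
25: none → 0
Total inversions: 1 + 0 + 0 + 0 + 1 + 0 + 1 + 0 = 3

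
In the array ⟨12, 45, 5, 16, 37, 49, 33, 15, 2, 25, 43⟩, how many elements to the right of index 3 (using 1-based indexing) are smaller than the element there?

1 such element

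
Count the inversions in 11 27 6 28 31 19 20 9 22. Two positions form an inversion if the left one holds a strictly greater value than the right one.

17 out-of-order pairs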